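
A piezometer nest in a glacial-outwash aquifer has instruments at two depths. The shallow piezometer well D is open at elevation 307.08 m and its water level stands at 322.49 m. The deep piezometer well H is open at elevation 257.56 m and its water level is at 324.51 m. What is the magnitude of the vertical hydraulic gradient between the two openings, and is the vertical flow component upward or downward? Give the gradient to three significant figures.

|i_v| ≈ 0.0408; vertical flow is upward

Total head at well D: h = 322.49 m (water level in the standpipe).
Total head at well H: h = 324.51 m.
Δh = h(well D) − h(well H) = 322.49 − 324.51 = -2.02 m.
Vertical separation Δz = 307.08 − 257.56 = 49.52 m.
|i_v| = |Δh| / Δz = 2.02 / 49.52 = 0.0408.
Head is higher in the deep piezometer, so vertical flow is upward (discharge condition).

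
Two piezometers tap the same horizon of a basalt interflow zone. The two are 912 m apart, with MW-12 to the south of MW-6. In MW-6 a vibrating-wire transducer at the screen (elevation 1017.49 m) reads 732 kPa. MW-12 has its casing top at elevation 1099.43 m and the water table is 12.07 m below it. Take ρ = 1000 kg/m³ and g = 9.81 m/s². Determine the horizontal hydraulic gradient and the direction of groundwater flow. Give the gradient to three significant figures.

i ≈ 0.00521; groundwater flows toward the south

Pressure head at MW-6: ψ = P/(ρg) = 732×1000 / (1000 × 9.81) = 74.62 m.
Total head at MW-6: h = z + ψ = 1017.49 + 74.62 = 1092.11 m.
Total head at MW-12: h = 1099.43 − 12.07 = 1087.36 m.
Head difference: h(MW-6) − h(MW-12) = 1092.11 − 1087.36 = 4.75 m.
Hydraulic gradient: i = |Δh| / L = 4.75 / 912 = 0.00521.
Flow is from higher to lower head: from MW-6 toward MW-12, i.e. toward the south.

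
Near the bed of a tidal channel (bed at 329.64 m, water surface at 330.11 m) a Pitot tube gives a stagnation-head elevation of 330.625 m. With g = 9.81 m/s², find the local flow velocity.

v ≈ 3.18 m/s

Near the bed, under hydrostatic conditions, the piezometric head (z + ψ) equals the free-surface elevation, 330.11 m.
Velocity head = total − piezometric = 330.625 − 330.11 = 0.515 m.
v = √(2g·h_v) = √(2 × 9.81 × 0.515) = 3.18 m/s.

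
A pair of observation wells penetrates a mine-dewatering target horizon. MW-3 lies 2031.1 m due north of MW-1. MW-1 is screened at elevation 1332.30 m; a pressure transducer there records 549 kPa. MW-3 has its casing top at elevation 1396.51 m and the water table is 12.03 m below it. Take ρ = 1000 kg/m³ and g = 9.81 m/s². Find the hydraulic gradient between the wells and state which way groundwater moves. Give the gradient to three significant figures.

Pressure head at MW-1: ψ = P/(ρg) = 549×1000 / (1000 × 9.81) = 55.96 m.
Total head at MW-1: h = z + ψ = 1332.30 + 55.96 = 1388.26 m.
Total head at MW-3: h = 1396.51 − 12.03 = 1384.48 m.
Head difference: h(MW-1) − h(MW-3) = 1388.26 − 1384.48 = 3.78 m.
Hydraulic gradient: i = |Δh| / L = 3.78 / 2031.1 = 0.00186.
Flow is from higher to lower head: from MW-1 toward MW-3, i.e. toward the north.

i ≈ 0.00186; groundwater flows toward the north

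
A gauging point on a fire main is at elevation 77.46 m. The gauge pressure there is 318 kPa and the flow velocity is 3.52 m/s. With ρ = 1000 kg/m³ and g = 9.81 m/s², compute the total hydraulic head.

Pressure head ψ = P/(ρg) = 318×1000 / (1000 × 9.81) = 32.42 m.
Velocity head = v²/(2g) = 3.52² / (2 × 9.81) = 0.632 m.
h = z + ψ + v²/(2g) = 77.46 + 32.42 + 0.632 = 110.51 m.

h ≈ 110.51 m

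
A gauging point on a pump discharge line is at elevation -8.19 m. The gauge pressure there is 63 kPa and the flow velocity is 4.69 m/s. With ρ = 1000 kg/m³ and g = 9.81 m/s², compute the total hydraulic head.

Pressure head ψ = P/(ρg) = 63×1000 / (1000 × 9.81) = 6.42 m.
Velocity head = v²/(2g) = 4.69² / (2 × 9.81) = 1.121 m.
h = z + ψ + v²/(2g) = -8.19 + 6.42 + 1.121 = -0.65 m.

h ≈ -0.65 m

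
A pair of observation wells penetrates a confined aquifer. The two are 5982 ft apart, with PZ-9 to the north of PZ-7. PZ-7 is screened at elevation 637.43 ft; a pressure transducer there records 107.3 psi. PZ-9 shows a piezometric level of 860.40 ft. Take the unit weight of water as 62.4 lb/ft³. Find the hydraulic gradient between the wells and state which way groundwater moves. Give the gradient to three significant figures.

Pressure head at PZ-7: ψ = 144·P/γ = 144 × 107.3 / 62.4 = 247.62 ft.
Total head at PZ-7: h = z + ψ = 637.43 + 247.62 = 885.05 ft.
Total head at PZ-9: h = 860.40 ft (water level in the piezometer is the total head).
Head difference: h(PZ-7) − h(PZ-9) = 885.05 − 860.40 = 24.65 ft.
Hydraulic gradient: i = |Δh| / L = 24.65 / 5982 = 0.00412.
Flow is from higher to lower head: from PZ-7 toward PZ-9, i.e. toward the north.

i ≈ 0.00412; groundwater flows toward the north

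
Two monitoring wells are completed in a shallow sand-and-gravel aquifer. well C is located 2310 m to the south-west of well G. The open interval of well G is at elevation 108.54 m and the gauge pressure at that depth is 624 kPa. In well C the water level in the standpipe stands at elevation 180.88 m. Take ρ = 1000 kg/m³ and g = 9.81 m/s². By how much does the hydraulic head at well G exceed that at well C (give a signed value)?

Pressure head at well G: ψ = P/(ρg) = 624×1000 / (1000 × 9.81) = 63.61 m.
Total head at well G: h = z + ψ = 108.54 + 63.61 = 172.15 m.
Total head at well C: h = 180.88 m (water level in the piezometer is the total head).
Head difference: h(well G) − h(well C) = 172.15 − 180.88 = -8.73 m.

Δh ≈ -8.73 m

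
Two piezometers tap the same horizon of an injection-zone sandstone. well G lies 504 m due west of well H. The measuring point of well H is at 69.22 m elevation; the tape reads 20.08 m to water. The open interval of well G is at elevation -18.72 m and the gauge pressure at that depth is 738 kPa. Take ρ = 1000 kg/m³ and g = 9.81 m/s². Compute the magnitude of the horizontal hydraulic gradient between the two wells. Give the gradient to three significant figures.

i ≈ 0.0146

Total head at well H: h = 69.22 − 20.08 = 49.14 m.
Pressure head at well G: ψ = P/(ρg) = 738×1000 / (1000 × 9.81) = 75.23 m.
Total head at well G: h = z + ψ = -18.72 + 75.23 = 56.51 m.
Head difference: h(well H) − h(well G) = 49.14 − 56.51 = -7.37 m.
Hydraulic gradient: i = |Δh| / L = 7.37 / 504 = 0.0146.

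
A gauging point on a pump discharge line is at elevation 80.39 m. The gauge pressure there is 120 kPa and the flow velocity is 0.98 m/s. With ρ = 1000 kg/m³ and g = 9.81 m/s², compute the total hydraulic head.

h ≈ 92.67 m

Pressure head ψ = P/(ρg) = 120×1000 / (1000 × 9.81) = 12.23 m.
Velocity head = v²/(2g) = 0.98² / (2 × 9.81) = 0.049 m.
h = z + ψ + v²/(2g) = 80.39 + 12.23 + 0.049 = 92.67 m.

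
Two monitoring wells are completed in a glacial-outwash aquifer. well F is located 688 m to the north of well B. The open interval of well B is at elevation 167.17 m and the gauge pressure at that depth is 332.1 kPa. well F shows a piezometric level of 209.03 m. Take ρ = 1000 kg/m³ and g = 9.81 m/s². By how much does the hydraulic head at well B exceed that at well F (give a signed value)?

Pressure head at well B: ψ = P/(ρg) = 332.1×1000 / (1000 × 9.81) = 33.85 m.
Total head at well B: h = z + ψ = 167.17 + 33.85 = 201.02 m.
Total head at well F: h = 209.03 m (water level in the piezometer is the total head).
Head difference: h(well B) − h(well F) = 201.02 − 209.03 = -8.01 m.

Δh ≈ -8.01 m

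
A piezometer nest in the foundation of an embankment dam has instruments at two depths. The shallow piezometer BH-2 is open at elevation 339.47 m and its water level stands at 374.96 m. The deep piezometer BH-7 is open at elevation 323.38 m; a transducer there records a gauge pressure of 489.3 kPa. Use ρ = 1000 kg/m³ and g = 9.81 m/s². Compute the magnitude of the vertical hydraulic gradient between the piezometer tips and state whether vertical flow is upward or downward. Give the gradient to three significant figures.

|i_v| ≈ 0.106; vertical flow is downward

Total head at BH-2: h = 374.96 m (water level in the standpipe).
Pressure head at BH-7: ψ = P/(ρg) = 489.3×1000 / (1000 × 9.81) = 49.88 m.
Total head at BH-7: h = z + ψ = 323.38 + 49.88 = 373.26 m.
Δh = h(BH-2) − h(BH-7) = 374.96 − 373.26 = 1.70 m.
Vertical separation Δz = 339.47 − 323.38 = 16.09 m.
|i_v| = |Δh| / Δz = 1.70 / 16.09 = 0.106.
Head is higher in the shallow piezometer, so vertical flow is downward (recharge condition).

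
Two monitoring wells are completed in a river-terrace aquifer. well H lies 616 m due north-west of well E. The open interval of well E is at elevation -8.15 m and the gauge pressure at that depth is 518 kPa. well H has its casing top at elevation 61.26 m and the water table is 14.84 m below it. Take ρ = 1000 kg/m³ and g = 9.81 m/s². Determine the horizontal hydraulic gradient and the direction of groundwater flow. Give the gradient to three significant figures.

i ≈ 0.00287; groundwater flows toward the south-east

Pressure head at well E: ψ = P/(ρg) = 518×1000 / (1000 × 9.81) = 52.80 m.
Total head at well E: h = z + ψ = -8.15 + 52.80 = 44.65 m.
Total head at well H: h = 61.26 − 14.84 = 46.42 m.
Head difference: h(well E) − h(well H) = 44.65 − 46.42 = -1.77 m.
Hydraulic gradient: i = |Δh| / L = 1.77 / 616 = 0.00287.
Flow is from higher to lower head: from well H toward well E, i.e. toward the south-east.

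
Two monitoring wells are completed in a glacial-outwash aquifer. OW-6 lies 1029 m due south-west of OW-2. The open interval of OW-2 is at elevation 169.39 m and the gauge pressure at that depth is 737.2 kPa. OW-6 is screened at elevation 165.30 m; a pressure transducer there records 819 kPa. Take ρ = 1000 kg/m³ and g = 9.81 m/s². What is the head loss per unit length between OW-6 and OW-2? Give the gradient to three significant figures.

i ≈ 0.00413 m/m

Pressure head at OW-2: ψ = P/(ρg) = 737.2×1000 / (1000 × 9.81) = 75.15 m.
Total head at OW-2: h = z + ψ = 169.39 + 75.15 = 244.54 m.
Pressure head at OW-6: ψ = P/(ρg) = 819×1000 / (1000 × 9.81) = 83.49 m.
Total head at OW-6: h = z + ψ = 165.30 + 83.49 = 248.79 m.
Head difference: h(OW-2) − h(OW-6) = 244.54 − 248.79 = -4.25 m.
Hydraulic gradient: i = |Δh| / L = 4.25 / 1029 = 0.00413.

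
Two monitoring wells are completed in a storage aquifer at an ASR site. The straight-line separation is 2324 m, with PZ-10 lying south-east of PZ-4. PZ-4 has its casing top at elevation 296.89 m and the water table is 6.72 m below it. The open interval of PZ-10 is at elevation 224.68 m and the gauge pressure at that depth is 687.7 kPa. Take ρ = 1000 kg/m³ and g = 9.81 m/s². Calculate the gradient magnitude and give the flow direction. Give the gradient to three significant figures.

i ≈ 0.00198; groundwater flows toward the north-west

Total head at PZ-4: h = 296.89 − 6.72 = 290.17 m.
Pressure head at PZ-10: ψ = P/(ρg) = 687.7×1000 / (1000 × 9.81) = 70.10 m.
Total head at PZ-10: h = z + ψ = 224.68 + 70.10 = 294.78 m.
Head difference: h(PZ-4) − h(PZ-10) = 290.17 − 294.78 = -4.61 m.
Hydraulic gradient: i = |Δh| / L = 4.61 / 2324 = 0.00198.
Flow is from higher to lower head: from PZ-10 toward PZ-4, i.e. toward the north-west.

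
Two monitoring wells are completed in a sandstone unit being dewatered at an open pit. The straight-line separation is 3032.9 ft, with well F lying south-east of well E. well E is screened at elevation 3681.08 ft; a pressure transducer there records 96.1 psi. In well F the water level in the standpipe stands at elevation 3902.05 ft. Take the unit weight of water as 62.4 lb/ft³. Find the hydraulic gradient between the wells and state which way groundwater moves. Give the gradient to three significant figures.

i ≈ 0.000264; groundwater flows toward the south-east

Pressure head at well E: ψ = 144·P/γ = 144 × 96.1 / 62.4 = 221.77 ft.
Total head at well E: h = z + ψ = 3681.08 + 221.77 = 3902.85 ft.
Total head at well F: h = 3902.05 ft (water level in the piezometer is the total head).
Head difference: h(well E) − h(well F) = 3902.85 − 3902.05 = 0.80 ft.
Hydraulic gradient: i = |Δh| / L = 0.80 / 3032.9 = 0.000264.
Flow is from higher to lower head: from well E toward well F, i.e. toward the south-east.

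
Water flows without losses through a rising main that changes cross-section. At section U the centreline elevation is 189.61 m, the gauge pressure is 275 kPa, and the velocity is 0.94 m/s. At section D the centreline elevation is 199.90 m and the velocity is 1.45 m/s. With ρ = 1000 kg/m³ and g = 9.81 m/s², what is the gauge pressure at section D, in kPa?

Pressure head at U: ψ₁ = P₁/(ρg) = 275×1000 / (1000 × 9.81) = 28.03 m.
Velocity heads: v₁²/2g = 0.94²/19.62 = 0.045 m; v₂²/2g = 1.45²/19.62 = 0.107 m.
Total head H = z₁ + ψ₁ + v₁²/2g = 189.61 + 28.03 + 0.045 = 217.69 m.
ψ₂ = H − z₂ − v₂²/2g = 217.69 − 199.90 − 0.107 = 17.68 m.
P₂ = ρgψ₂ = 1000 × 9.81 × 17.68 ≈ 173 kPa.

P₂ ≈ 173 kPa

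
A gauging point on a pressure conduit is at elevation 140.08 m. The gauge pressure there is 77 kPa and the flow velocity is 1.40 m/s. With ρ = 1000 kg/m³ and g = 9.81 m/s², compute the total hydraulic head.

h ≈ 148.03 m

Pressure head ψ = P/(ρg) = 77×1000 / (1000 × 9.81) = 7.85 m.
Velocity head = v²/(2g) = 1.40² / (2 × 9.81) = 0.100 m.
h = z + ψ + v²/(2g) = 140.08 + 7.85 + 0.100 = 148.03 m.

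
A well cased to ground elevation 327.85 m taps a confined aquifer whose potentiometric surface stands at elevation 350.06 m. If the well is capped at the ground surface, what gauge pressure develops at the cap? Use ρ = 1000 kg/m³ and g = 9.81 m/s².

Head above the cap: Δh = 350.06 − 327.85 = 22.21 m.
P = ρgΔh = 1000 × 9.81 × 22.21 = 217880 Pa ≈ 218 kPa.

P ≈ 218 kPa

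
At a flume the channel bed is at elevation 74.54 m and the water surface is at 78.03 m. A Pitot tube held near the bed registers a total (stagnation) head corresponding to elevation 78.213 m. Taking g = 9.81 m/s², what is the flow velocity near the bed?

Near the bed, under hydrostatic conditions, the piezometric head (z + ψ) equals the free-surface elevation, 78.03 m.
Velocity head = total − piezometric = 78.213 − 78.03 = 0.183 m.
v = √(2g·h_v) = √(2 × 9.81 × 0.183) = 1.89 m/s.

v ≈ 1.89 m/s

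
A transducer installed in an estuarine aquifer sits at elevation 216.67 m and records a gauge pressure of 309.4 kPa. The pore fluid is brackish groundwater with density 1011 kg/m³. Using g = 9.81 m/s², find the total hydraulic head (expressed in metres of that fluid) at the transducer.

ψ = P/(ρg) = 309.4×1000 / (1011 × 9.81) = 31.20 m.
h = z + ψ = 216.67 + 31.20 = 247.87 m.

h ≈ 247.87 m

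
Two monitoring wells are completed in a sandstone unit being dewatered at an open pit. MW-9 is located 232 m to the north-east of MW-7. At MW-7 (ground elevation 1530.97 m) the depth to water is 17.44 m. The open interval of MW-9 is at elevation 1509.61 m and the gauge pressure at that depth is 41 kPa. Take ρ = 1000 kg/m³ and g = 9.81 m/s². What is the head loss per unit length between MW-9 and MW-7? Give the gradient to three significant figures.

Total head at MW-7: h = 1530.97 − 17.44 = 1513.53 m.
Pressure head at MW-9: ψ = P/(ρg) = 41×1000 / (1000 × 9.81) = 4.18 m.
Total head at MW-9: h = z + ψ = 1509.61 + 4.18 = 1513.79 m.
Head difference: h(MW-7) − h(MW-9) = 1513.53 − 1513.79 = -0.26 m.
Hydraulic gradient: i = |Δh| / L = 0.26 / 232 = 0.00112.

i ≈ 0.00112 m/m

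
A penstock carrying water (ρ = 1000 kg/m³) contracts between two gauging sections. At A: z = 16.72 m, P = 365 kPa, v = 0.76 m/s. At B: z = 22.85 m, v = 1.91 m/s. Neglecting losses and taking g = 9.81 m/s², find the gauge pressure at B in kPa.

P₂ ≈ 303 kPa

Pressure head at A: ψ₁ = P₁/(ρg) = 365×1000 / (1000 × 9.81) = 37.21 m.
Velocity heads: v₁²/2g = 0.76²/19.62 = 0.029 m; v₂²/2g = 1.91²/19.62 = 0.186 m.
Total head H = z₁ + ψ₁ + v₁²/2g = 16.72 + 37.21 + 0.029 = 53.96 m.
ψ₂ = H − z₂ − v₂²/2g = 53.96 − 22.85 − 0.186 = 30.92 m.
P₂ = ρgψ₂ = 1000 × 9.81 × 30.92 ≈ 303 kPa.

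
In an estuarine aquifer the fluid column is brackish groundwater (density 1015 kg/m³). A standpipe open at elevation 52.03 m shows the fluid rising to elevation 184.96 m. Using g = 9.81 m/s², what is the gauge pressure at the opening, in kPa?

Pressure head ψ = h − z = 184.96 − 52.03 = 132.93 m.
P = ρgψ = 1015 × 9.81 × 132.93 = 1323604 Pa ≈ 1320 kPa.

P ≈ 1320 kPa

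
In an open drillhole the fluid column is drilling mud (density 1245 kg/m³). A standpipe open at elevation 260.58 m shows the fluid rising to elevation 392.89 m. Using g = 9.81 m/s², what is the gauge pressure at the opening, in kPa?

Pressure head ψ = h − z = 392.89 − 260.58 = 132.31 m.
P = ρgψ = 1245 × 9.81 × 132.31 = 1615962 Pa ≈ 1620 kPa.

P ≈ 1620 kPa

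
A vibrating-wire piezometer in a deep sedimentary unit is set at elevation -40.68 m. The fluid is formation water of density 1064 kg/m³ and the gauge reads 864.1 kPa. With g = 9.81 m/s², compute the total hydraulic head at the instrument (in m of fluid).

ψ = P/(ρg) = 864.1×1000 / (1064 × 9.81) = 82.79 m.
h = z + ψ = -40.68 + 82.79 = 42.11 m.

h ≈ 42.11 m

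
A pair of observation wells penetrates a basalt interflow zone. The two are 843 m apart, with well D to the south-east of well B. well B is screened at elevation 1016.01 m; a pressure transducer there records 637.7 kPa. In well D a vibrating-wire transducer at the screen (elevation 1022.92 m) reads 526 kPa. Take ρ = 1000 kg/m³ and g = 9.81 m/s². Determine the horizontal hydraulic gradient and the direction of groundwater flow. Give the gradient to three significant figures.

Pressure head at well B: ψ = P/(ρg) = 637.7×1000 / (1000 × 9.81) = 65.01 m.
Total head at well B: h = z + ψ = 1016.01 + 65.01 = 1081.02 m.
Pressure head at well D: ψ = P/(ρg) = 526×1000 / (1000 × 9.81) = 53.62 m.
Total head at well D: h = z + ψ = 1022.92 + 53.62 = 1076.54 m.
Head difference: h(well B) − h(well D) = 1081.02 − 1076.54 = 4.48 m.
Hydraulic gradient: i = |Δh| / L = 4.48 / 843 = 0.00531.
Flow is from higher to lower head: from well B toward well D, i.e. toward the south-east.

i ≈ 0.00531; groundwater flows toward the south-east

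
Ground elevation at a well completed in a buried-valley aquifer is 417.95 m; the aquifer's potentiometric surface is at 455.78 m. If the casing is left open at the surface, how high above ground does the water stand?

≈ 37.83 m above ground

Water rises to the potentiometric surface, so the rise above ground = 455.78 − 417.95 = 37.83 m.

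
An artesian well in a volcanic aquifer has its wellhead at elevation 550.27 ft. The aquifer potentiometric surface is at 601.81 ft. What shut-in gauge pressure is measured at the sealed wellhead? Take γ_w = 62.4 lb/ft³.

P ≈ 22.3 psi

Head above the cap: Δh = 601.81 − 550.27 = 51.54 ft.
P = γΔh/144 = 62.4 × 51.54 / 144 = 22.3 psi.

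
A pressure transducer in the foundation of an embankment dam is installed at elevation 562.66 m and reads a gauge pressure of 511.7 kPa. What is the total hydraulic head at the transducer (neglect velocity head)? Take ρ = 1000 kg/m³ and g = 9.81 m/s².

h ≈ 614.82 m

ψ = P/(ρg) = 511.7×1000 / (1000 × 9.81) = 52.16 m.
h = z + ψ = 562.66 + 52.16 = 614.82 m.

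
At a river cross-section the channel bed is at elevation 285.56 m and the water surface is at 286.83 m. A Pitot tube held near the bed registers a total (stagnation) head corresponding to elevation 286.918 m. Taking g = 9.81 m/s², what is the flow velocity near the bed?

Near the bed, under hydrostatic conditions, the piezometric head (z + ψ) equals the free-surface elevation, 286.83 m.
Velocity head = total − piezometric = 286.918 − 286.83 = 0.088 m.
v = √(2g·h_v) = √(2 × 9.81 × 0.088) = 1.31 m/s.

v ≈ 1.31 m/s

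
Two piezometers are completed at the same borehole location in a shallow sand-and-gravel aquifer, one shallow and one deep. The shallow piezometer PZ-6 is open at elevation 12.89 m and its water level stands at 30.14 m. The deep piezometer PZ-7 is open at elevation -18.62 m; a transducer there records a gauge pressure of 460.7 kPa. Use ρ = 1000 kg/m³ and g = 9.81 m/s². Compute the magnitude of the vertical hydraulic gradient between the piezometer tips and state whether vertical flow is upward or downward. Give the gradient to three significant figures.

Total head at PZ-6: h = 30.14 m (water level in the standpipe).
Pressure head at PZ-7: ψ = P/(ρg) = 460.7×1000 / (1000 × 9.81) = 46.96 m.
Total head at PZ-7: h = z + ψ = -18.62 + 46.96 = 28.34 m.
Δh = h(PZ-6) − h(PZ-7) = 30.14 − 28.34 = 1.80 m.
Vertical separation Δz = 12.89 − (-18.62) = 31.51 m.
|i_v| = |Δh| / Δz = 1.80 / 31.51 = 0.0571.
Head is higher in the shallow piezometer, so vertical flow is downward (recharge condition).

|i_v| ≈ 0.0571; vertical flow is downward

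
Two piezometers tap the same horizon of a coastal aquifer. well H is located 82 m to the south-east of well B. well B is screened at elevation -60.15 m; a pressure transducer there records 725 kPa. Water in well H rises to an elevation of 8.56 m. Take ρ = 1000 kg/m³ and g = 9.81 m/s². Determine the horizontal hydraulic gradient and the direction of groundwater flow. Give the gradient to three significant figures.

i ≈ 0.0633; groundwater flows toward the south-east

Pressure head at well B: ψ = P/(ρg) = 725×1000 / (1000 × 9.81) = 73.90 m.
Total head at well B: h = z + ψ = -60.15 + 73.90 = 13.75 m.
Total head at well H: h = 8.56 m (water level in the piezometer is the total head).
Head difference: h(well B) − h(well H) = 13.75 − 8.56 = 5.19 m.
Hydraulic gradient: i = |Δh| / L = 5.19 / 82 = 0.0633.
Flow is from higher to lower head: from well B toward well H, i.e. toward the south-east.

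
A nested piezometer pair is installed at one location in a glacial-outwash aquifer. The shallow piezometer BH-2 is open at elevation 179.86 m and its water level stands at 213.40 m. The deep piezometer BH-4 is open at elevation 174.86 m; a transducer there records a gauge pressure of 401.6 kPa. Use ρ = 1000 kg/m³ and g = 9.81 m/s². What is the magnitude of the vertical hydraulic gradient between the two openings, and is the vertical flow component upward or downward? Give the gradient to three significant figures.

Total head at BH-2: h = 213.40 m (water level in the standpipe).
Pressure head at BH-4: ψ = P/(ρg) = 401.6×1000 / (1000 × 9.81) = 40.94 m.
Total head at BH-4: h = z + ψ = 174.86 + 40.94 = 215.80 m.
Δh = h(BH-2) − h(BH-4) = 213.40 − 215.80 = -2.40 m.
Vertical separation Δz = 179.86 − 174.86 = 5.00 m.
|i_v| = |Δh| / Δz = 2.40 / 5.00 = 0.480.
Head is higher in the deep piezometer, so vertical flow is upward (discharge condition).

|i_v| ≈ 0.480; vertical flow is upward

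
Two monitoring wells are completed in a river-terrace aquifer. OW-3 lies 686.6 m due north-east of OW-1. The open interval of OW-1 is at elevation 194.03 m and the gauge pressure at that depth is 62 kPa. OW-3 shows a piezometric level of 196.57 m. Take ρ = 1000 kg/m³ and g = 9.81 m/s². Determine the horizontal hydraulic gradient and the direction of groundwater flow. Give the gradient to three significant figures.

i ≈ 0.00551; groundwater flows toward the north-east

Pressure head at OW-1: ψ = P/(ρg) = 62×1000 / (1000 × 9.81) = 6.32 m.
Total head at OW-1: h = z + ψ = 194.03 + 6.32 = 200.35 m.
Total head at OW-3: h = 196.57 m (water level in the piezometer is the total head).
Head difference: h(OW-1) − h(OW-3) = 200.35 − 196.57 = 3.78 m.
Hydraulic gradient: i = |Δh| / L = 3.78 / 686.6 = 0.00551.
Flow is from higher to lower head: from OW-1 toward OW-3, i.e. toward the north-east.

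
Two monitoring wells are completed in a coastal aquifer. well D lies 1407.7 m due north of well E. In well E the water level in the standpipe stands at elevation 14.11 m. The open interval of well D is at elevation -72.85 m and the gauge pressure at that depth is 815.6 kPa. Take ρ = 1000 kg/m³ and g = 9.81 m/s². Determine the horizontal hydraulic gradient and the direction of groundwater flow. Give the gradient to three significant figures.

i ≈ 0.00271; groundwater flows toward the north

Total head at well E: h = 14.11 m (water level in the piezometer is the total head).
Pressure head at well D: ψ = P/(ρg) = 815.6×1000 / (1000 × 9.81) = 83.14 m.
Total head at well D: h = z + ψ = -72.85 + 83.14 = 10.29 m.
Head difference: h(well E) − h(well D) = 14.11 − 10.29 = 3.82 m.
Hydraulic gradient: i = |Δh| / L = 3.82 / 1407.7 = 0.00271.
Flow is from higher to lower head: from well E toward well D, i.e. toward the north.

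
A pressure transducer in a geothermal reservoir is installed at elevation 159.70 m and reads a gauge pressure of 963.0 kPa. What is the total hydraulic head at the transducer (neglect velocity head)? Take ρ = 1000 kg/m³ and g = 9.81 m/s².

h ≈ 257.87 m

ψ = P/(ρg) = 963.0×1000 / (1000 × 9.81) = 98.17 m.
h = z + ψ = 159.70 + 98.17 = 257.87 m.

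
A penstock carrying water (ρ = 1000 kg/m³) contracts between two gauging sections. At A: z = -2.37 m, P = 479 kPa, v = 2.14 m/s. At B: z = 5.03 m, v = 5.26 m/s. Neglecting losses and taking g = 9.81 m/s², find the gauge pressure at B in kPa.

Pressure head at A: ψ₁ = P₁/(ρg) = 479×1000 / (1000 × 9.81) = 48.83 m.
Velocity heads: v₁²/2g = 2.14²/19.62 = 0.233 m; v₂²/2g = 5.26²/19.62 = 1.410 m.
Total head H = z₁ + ψ₁ + v₁²/2g = -2.37 + 48.83 + 0.233 = 46.69 m.
ψ₂ = H − z₂ − v₂²/2g = 46.69 − 5.03 − 1.410 = 40.25 m.
P₂ = ρgψ₂ = 1000 × 9.81 × 40.25 ≈ 395 kPa.

P₂ ≈ 395 kPa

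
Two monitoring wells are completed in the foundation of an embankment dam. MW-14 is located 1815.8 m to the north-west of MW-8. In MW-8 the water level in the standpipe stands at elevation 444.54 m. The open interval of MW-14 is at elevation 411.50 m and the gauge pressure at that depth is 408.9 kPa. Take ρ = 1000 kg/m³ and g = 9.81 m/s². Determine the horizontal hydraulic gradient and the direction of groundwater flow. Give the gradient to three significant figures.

i ≈ 0.00476; groundwater flows toward the south-east

Total head at MW-8: h = 444.54 m (water level in the piezometer is the total head).
Pressure head at MW-14: ψ = P/(ρg) = 408.9×1000 / (1000 × 9.81) = 41.68 m.
Total head at MW-14: h = z + ψ = 411.50 + 41.68 = 453.18 m.
Head difference: h(MW-8) − h(MW-14) = 444.54 − 453.18 = -8.64 m.
Hydraulic gradient: i = |Δh| / L = 8.64 / 1815.8 = 0.00476.
Flow is from higher to lower head: from MW-14 toward MW-8, i.e. toward the south-east.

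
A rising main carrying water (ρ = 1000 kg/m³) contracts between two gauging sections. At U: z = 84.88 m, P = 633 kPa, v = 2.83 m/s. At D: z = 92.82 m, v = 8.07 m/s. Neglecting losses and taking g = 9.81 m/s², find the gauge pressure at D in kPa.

P₂ ≈ 527 kPa

Pressure head at U: ψ₁ = P₁/(ρg) = 633×1000 / (1000 × 9.81) = 64.53 m.
Velocity heads: v₁²/2g = 2.83²/19.62 = 0.408 m; v₂²/2g = 8.07²/19.62 = 3.319 m.
Total head H = z₁ + ψ₁ + v₁²/2g = 84.88 + 64.53 + 0.408 = 149.82 m.
ψ₂ = H − z₂ − v₂²/2g = 149.82 − 92.82 − 3.319 = 53.68 m.
P₂ = ρgψ₂ = 1000 × 9.81 × 53.68 ≈ 527 kPa.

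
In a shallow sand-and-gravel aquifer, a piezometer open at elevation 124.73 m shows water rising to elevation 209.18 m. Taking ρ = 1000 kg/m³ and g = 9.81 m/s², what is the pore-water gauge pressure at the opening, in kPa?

P ≈ 828 kPa

Pressure head ψ = h − z = 209.18 − 124.73 = 84.45 m.
P = ρgψ = 1000 × 9.81 × 84.45 = 828454 Pa ≈ 828 kPa.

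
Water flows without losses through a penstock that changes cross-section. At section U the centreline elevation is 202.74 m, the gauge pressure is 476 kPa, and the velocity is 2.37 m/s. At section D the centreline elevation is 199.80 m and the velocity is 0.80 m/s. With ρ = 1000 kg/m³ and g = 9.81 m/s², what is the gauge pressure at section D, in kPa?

P₂ ≈ 507 kPa

Pressure head at U: ψ₁ = P₁/(ρg) = 476×1000 / (1000 × 9.81) = 48.52 m.
Velocity heads: v₁²/2g = 2.37²/19.62 = 0.286 m; v₂²/2g = 0.80²/19.62 = 0.033 m.
Total head H = z₁ + ψ₁ + v₁²/2g = 202.74 + 48.52 + 0.286 = 251.55 m.
ψ₂ = H − z₂ − v₂²/2g = 251.55 − 199.80 − 0.033 = 51.72 m.
P₂ = ρgψ₂ = 1000 × 9.81 × 51.72 ≈ 507 kPa.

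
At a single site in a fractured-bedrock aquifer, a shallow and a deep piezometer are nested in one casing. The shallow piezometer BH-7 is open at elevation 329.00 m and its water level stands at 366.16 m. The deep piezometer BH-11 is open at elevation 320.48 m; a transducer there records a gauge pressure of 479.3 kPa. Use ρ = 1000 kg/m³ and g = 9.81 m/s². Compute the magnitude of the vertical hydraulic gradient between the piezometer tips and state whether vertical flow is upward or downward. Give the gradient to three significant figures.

Total head at BH-7: h = 366.16 m (water level in the standpipe).
Pressure head at BH-11: ψ = P/(ρg) = 479.3×1000 / (1000 × 9.81) = 48.86 m.
Total head at BH-11: h = z + ψ = 320.48 + 48.86 = 369.34 m.
Δh = h(BH-7) − h(BH-11) = 366.16 − 369.34 = -3.18 m.
Vertical separation Δz = 329.00 − 320.48 = 8.52 m.
|i_v| = |Δh| / Δz = 3.18 / 8.52 = 0.373.
Head is higher in the deep piezometer, so vertical flow is upward (discharge condition).

|i_v| ≈ 0.373; vertical flow is upward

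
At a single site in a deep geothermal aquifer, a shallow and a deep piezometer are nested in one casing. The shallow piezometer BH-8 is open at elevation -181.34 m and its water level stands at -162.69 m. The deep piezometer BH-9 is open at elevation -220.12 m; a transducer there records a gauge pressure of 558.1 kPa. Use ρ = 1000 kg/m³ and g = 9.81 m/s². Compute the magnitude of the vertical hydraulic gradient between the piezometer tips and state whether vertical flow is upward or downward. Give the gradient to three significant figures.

|i_v| ≈ 0.0139; vertical flow is downward

Total head at BH-8: h = -162.69 m (water level in the standpipe).
Pressure head at BH-9: ψ = P/(ρg) = 558.1×1000 / (1000 × 9.81) = 56.89 m.
Total head at BH-9: h = z + ψ = -220.12 + 56.89 = -163.23 m.
Δh = h(BH-8) − h(BH-9) = -162.69 − (-163.23) = 0.54 m.
Vertical separation Δz = -181.34 − (-220.12) = 38.78 m.
|i_v| = |Δh| / Δz = 0.54 / 38.78 = 0.0139.
Head is higher in the shallow piezometer, so vertical flow is downward (recharge condition).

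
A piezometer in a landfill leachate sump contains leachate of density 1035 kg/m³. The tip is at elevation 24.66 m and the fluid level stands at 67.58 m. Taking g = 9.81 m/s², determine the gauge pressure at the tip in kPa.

P ≈ 436 kPa

Pressure head ψ = h − z = 67.58 − 24.66 = 42.92 m.
P = ρgψ = 1035 × 9.81 × 42.92 = 435782 Pa ≈ 436 kPa.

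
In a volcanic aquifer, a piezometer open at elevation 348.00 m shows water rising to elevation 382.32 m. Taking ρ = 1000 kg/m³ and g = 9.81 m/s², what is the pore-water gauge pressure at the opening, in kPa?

P ≈ 337 kPa

Pressure head ψ = h − z = 382.32 − 348.00 = 34.32 m.
P = ρgψ = 1000 × 9.81 × 34.32 = 336679 Pa ≈ 337 kPa.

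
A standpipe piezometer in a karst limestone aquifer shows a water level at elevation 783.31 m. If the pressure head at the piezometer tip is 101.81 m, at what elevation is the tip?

z ≈ 681.50 m

z = h − ψ = 783.31 − 101.81 = 681.50 m.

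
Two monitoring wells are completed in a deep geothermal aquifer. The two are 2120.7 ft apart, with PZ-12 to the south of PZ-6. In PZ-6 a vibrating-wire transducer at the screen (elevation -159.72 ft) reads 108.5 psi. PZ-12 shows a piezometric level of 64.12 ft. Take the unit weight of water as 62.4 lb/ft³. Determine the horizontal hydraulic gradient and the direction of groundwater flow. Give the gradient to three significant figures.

i ≈ 0.0125; groundwater flows toward the south

Pressure head at PZ-6: ψ = 144·P/γ = 144 × 108.5 / 62.4 = 250.38 ft.
Total head at PZ-6: h = z + ψ = -159.72 + 250.38 = 90.66 ft.
Total head at PZ-12: h = 64.12 ft (water level in the piezometer is the total head).
Head difference: h(PZ-6) − h(PZ-12) = 90.66 − 64.12 = 26.54 ft.
Hydraulic gradient: i = |Δh| / L = 26.54 / 2120.7 = 0.0125.
Flow is from higher to lower head: from PZ-6 toward PZ-12, i.e. toward the south.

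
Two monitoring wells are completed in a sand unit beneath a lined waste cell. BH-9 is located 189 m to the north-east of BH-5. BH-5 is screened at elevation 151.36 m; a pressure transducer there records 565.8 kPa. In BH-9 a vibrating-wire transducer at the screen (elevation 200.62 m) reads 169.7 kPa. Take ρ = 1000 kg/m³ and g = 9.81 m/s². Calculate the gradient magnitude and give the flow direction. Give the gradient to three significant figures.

Pressure head at BH-5: ψ = P/(ρg) = 565.8×1000 / (1000 × 9.81) = 57.68 m.
Total head at BH-5: h = z + ψ = 151.36 + 57.68 = 209.04 m.
Pressure head at BH-9: ψ = P/(ρg) = 169.7×1000 / (1000 × 9.81) = 17.30 m.
Total head at BH-9: h = z + ψ = 200.62 + 17.30 = 217.92 m.
Head difference: h(BH-5) − h(BH-9) = 209.04 − 217.92 = -8.88 m.
Hydraulic gradient: i = |Δh| / L = 8.88 / 189 = 0.0470.
Flow is from higher to lower head: from BH-9 toward BH-5, i.e. toward the south-west.

i ≈ 0.0470; groundwater flows toward the south-west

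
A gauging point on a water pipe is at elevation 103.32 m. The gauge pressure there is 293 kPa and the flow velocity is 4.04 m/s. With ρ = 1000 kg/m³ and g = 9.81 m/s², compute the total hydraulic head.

Pressure head ψ = P/(ρg) = 293×1000 / (1000 × 9.81) = 29.87 m.
Velocity head = v²/(2g) = 4.04² / (2 × 9.81) = 0.832 m.
h = z + ψ + v²/(2g) = 103.32 + 29.87 + 0.832 = 134.02 m.

h ≈ 134.02 m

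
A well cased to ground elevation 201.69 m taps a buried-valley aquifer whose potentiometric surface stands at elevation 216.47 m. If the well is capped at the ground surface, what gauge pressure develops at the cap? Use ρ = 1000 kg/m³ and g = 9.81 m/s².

Head above the cap: Δh = 216.47 − 201.69 = 14.78 m.
P = ρgΔh = 1000 × 9.81 × 14.78 = 144992 Pa ≈ 145 kPa.

P ≈ 145 kPa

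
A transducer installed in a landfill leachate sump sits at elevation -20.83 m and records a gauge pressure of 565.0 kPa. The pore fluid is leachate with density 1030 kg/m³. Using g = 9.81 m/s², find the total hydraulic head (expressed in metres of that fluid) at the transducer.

ψ = P/(ρg) = 565.0×1000 / (1030 × 9.81) = 55.92 m.
h = z + ψ = -20.83 + 55.92 = 35.09 m.

h ≈ 35.09 m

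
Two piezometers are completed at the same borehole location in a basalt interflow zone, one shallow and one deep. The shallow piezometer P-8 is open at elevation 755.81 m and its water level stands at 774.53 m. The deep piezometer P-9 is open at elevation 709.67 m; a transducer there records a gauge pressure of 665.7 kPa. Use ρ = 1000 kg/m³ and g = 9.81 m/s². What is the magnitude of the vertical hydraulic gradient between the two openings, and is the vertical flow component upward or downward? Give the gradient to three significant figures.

|i_v| ≈ 0.0650; vertical flow is upward

Total head at P-8: h = 774.53 m (water level in the standpipe).
Pressure head at P-9: ψ = P/(ρg) = 665.7×1000 / (1000 × 9.81) = 67.86 m.
Total head at P-9: h = z + ψ = 709.67 + 67.86 = 777.53 m.
Δh = h(P-8) − h(P-9) = 774.53 − 777.53 = -3.00 m.
Vertical separation Δz = 755.81 − 709.67 = 46.14 m.
|i_v| = |Δh| / Δz = 3.00 / 46.14 = 0.0650.
Head is higher in the deep piezometer, so vertical flow is upward (discharge condition).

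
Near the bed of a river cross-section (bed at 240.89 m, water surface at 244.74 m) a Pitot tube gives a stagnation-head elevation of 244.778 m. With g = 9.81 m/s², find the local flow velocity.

v ≈ 0.863 m/s

Near the bed, under hydrostatic conditions, the piezometric head (z + ψ) equals the free-surface elevation, 244.74 m.
Velocity head = total − piezometric = 244.778 − 244.74 = 0.038 m.
v = √(2g·h_v) = √(2 × 9.81 × 0.038) = 0.863 m/s.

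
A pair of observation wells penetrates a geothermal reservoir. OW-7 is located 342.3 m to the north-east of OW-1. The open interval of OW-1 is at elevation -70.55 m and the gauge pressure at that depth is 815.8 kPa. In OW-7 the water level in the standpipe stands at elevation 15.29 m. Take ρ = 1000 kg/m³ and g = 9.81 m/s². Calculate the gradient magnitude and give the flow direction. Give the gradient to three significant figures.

Pressure head at OW-1: ψ = P/(ρg) = 815.8×1000 / (1000 × 9.81) = 83.16 m.
Total head at OW-1: h = z + ψ = -70.55 + 83.16 = 12.61 m.
Total head at OW-7: h = 15.29 m (water level in the piezometer is the total head).
Head difference: h(OW-1) − h(OW-7) = 12.61 − 15.29 = -2.68 m.
Hydraulic gradient: i = |Δh| / L = 2.68 / 342.3 = 0.00783.
Flow is from higher to lower head: from OW-7 toward OW-1, i.e. toward the south-west.

i ≈ 0.00783; groundwater flows toward the south-west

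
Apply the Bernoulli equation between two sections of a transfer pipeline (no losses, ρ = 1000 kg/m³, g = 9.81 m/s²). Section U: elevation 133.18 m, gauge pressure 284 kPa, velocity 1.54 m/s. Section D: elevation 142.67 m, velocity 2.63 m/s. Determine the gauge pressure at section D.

P₂ ≈ 189 kPa

Pressure head at U: ψ₁ = P₁/(ρg) = 284×1000 / (1000 × 9.81) = 28.95 m.
Velocity heads: v₁²/2g = 1.54²/19.62 = 0.121 m; v₂²/2g = 2.63²/19.62 = 0.353 m.
Total head H = z₁ + ψ₁ + v₁²/2g = 133.18 + 28.95 + 0.121 = 162.25 m.
ψ₂ = H − z₂ − v₂²/2g = 162.25 − 142.67 − 0.353 = 19.23 m.
P₂ = ρgψ₂ = 1000 × 9.81 × 19.23 ≈ 189 kPa.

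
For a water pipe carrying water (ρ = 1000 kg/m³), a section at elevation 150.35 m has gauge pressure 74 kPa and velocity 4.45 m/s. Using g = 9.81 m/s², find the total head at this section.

Pressure head ψ = P/(ρg) = 74×1000 / (1000 × 9.81) = 7.54 m.
Velocity head = v²/(2g) = 4.45² / (2 × 9.81) = 1.009 m.
h = z + ψ + v²/(2g) = 150.35 + 7.54 + 1.009 = 158.90 m.

h ≈ 158.90 m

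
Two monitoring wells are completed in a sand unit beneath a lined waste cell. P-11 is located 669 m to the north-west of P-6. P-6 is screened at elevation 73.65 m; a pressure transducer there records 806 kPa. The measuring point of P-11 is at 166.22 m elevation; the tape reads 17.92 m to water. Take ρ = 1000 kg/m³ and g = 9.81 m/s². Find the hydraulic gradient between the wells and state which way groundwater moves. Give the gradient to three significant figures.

Pressure head at P-6: ψ = P/(ρg) = 806×1000 / (1000 × 9.81) = 82.16 m.
Total head at P-6: h = z + ψ = 73.65 + 82.16 = 155.81 m.
Total head at P-11: h = 166.22 − 17.92 = 148.30 m.
Head difference: h(P-6) − h(P-11) = 155.81 − 148.30 = 7.51 m.
Hydraulic gradient: i = |Δh| / L = 7.51 / 669 = 0.0112.
Flow is from higher to lower head: from P-6 toward P-11, i.e. toward the north-west.

i ≈ 0.0112; groundwater flows toward the north-west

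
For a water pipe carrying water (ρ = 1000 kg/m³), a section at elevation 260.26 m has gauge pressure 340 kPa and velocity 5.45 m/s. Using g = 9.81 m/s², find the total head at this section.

h ≈ 296.43 m

Pressure head ψ = P/(ρg) = 340×1000 / (1000 × 9.81) = 34.66 m.
Velocity head = v²/(2g) = 5.45² / (2 × 9.81) = 1.514 m.
h = z + ψ + v²/(2g) = 260.26 + 34.66 + 1.514 = 296.43 m.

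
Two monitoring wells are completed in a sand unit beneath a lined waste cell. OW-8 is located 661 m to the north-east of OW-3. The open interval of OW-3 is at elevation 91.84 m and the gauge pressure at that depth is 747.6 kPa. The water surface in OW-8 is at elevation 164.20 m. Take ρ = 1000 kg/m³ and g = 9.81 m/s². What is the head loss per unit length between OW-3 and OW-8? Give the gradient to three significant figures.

Pressure head at OW-3: ψ = P/(ρg) = 747.6×1000 / (1000 × 9.81) = 76.21 m.
Total head at OW-3: h = z + ψ = 91.84 + 76.21 = 168.05 m.
Total head at OW-8: h = 164.20 m (water level in the piezometer is the total head).
Head difference: h(OW-3) − h(OW-8) = 168.05 − 164.20 = 3.85 m.
Hydraulic gradient: i = |Δh| / L = 3.85 / 661 = 0.00582.

i ≈ 0.00582 m/m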